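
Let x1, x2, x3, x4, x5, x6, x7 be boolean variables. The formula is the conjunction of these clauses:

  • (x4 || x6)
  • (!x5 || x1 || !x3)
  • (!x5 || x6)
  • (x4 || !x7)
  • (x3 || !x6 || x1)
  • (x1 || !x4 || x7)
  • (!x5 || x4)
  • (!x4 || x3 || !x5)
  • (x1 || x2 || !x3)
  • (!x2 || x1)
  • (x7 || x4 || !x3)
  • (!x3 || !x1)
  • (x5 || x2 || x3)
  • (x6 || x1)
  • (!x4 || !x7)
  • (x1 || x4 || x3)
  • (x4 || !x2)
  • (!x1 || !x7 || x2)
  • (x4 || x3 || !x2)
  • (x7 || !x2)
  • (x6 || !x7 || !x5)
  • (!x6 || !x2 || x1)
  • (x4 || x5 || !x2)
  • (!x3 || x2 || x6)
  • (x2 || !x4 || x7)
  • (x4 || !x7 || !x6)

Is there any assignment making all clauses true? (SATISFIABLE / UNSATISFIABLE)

UNSATISFIABLE

x4 = True:
  propagation gives x7=False, x1=True, x3=False, x5=False; an empty clause results — contradiction.
x4 = False:
  propagation gives x6=True, x7=False, x5=False, x3=False; an empty clause results — contradiction.
Every branch closes, so no satisfying assignment exists.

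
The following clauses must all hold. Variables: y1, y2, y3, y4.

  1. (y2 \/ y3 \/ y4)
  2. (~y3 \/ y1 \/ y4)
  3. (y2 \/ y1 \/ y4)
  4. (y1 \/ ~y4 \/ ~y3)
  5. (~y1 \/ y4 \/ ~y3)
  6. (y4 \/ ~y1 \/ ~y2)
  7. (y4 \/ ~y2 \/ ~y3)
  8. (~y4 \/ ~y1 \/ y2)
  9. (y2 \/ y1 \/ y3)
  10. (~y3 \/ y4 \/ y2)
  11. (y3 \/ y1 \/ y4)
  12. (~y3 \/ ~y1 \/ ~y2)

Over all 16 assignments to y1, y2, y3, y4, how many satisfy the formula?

Satisfying assignments:
  y1=F y2=T y3=F y4=T
  y1=T y2=T y3=F y4=T
Count: 2.

2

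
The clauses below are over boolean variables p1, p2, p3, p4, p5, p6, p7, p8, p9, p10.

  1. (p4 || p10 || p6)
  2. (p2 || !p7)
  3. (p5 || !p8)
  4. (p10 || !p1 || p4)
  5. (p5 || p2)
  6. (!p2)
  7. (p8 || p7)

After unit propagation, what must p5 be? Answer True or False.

(!p2) stands alone — p2 = False.
In (!p7 || p2), p2 is now false; !p7 must hold, so p7 = False.
From (p5 || p2) and p2 = False: p5 = True.

True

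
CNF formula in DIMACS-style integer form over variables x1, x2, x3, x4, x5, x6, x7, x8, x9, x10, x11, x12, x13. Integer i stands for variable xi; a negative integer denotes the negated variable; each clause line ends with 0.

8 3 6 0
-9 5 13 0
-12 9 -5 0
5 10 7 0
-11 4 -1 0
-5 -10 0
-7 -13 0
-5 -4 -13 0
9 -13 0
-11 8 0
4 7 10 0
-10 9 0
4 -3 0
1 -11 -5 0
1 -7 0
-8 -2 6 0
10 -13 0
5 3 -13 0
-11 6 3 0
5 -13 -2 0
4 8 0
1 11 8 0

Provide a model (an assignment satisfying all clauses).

x1=True, x2=False, x3=True, x4=True, x5=True, x6=True, x7=True, x8=True, x9=True, x10=False, x11=False, x12=False, x13=False

Pure literal: x2 appears only negated; assign x2 = False.
x6 occurs only positively in the remaining clauses — set x6 = True.
Try x1 = True.
Branch on x3: take x3 = True.
  then x4 is forced to True.
For the remaining variables, x5 = True, x7 = True, x8 = True, x9 = True, x10 = False, x11 = False, x12 = False, x13 = False works.
Check each clause:
  1. (x8 || x6 || x3) — x8 is true.
  2. (!x9 || x5 || x13) — x5 is true.
  3. (x9 || !x12 || !x5) — x9 is true.
  4. (x5 || x7 || x10) — x5 is true.
  5. (x4 || !x1 || !x11) — x4 is true.
  6. (!x5 || !x10) — !x10 is true.
  7. (!x13 || !x7) — !x13 is true.
  8. (!x4 || !x13 || !x5) — !x13 is true.
  9. (x9 || !x13) — x9 is true.
  10. (!x11 || x8) — x8 is true.
  11. (x7 || x4 || x10) — x4 is true.
  12. (x9 || !x10) — x9 is true.
  13. (x4 || !x3) — x4 is true.
  14. (x1 || !x11 || !x5) — x1 is true.
  15. (!x7 || x1) — x1 is true.
  16. (!x2 || !x8 || x6) — !x2 is true.
  17. (x10 || !x13) — !x13 is true.
  18. (x5 || !x13 || x3) — x3 is true.
  19. (x6 || !x11 || x3) — x3 is true.
  20. (!x13 || x5 || !x2) — !x13 is true.
  21. (x4 || x8) — x8 is true.
  22. (x8 || x11 || x1) — x8 is true.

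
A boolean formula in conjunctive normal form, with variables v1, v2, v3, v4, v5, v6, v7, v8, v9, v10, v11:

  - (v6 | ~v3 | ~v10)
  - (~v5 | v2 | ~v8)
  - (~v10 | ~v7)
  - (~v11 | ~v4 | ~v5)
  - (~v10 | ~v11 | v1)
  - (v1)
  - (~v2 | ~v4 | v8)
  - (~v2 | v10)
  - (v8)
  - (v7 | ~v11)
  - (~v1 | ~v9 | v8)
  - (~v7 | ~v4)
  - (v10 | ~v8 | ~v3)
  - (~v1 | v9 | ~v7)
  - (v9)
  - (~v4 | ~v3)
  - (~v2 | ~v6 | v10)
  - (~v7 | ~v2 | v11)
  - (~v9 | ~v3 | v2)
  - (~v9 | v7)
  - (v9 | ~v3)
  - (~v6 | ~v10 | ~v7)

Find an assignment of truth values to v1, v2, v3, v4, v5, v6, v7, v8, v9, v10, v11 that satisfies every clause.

v1=1, v2=0, v3=0, v4=0, v5=0, v6=1, v7=1, v8=1, v9=1, v10=0, v11=0

(v1) is a unit clause, so v1 = True.
(v8) is a unit clause, so v8 = True.
Unit propagation: (v9) forces v9 = True.
(v7) is a unit clause, so v7 = True.
The clause (~v10) is unit: v10 must be False.
(~v2) is a unit clause, so v2 = False.
The clause (~v5) is unit: v5 must be False.
Unit propagation: (~v4) forces v4 = False.
(~v3) is a unit clause, so v3 = False.
v6, v11 are now unconstrained; take v6 = True, v11 = False.
Every clause has at least one true literal under this assignment.
Check each clause:
  1. (v6 | ~v3 | ~v10) — ~v3 is true.
  2. (~v8 | ~v5 | v2) — ~v5 is true.
  3. (~v10 | ~v7) — ~v10 is true.
  4. (~v11 | ~v5 | ~v4) — ~v5 is true.
  5. (~v11 | ~v10 | v1) — v1 is true.
  6. (v1) — v1 is true.
  7. (v8 | ~v2 | ~v4) — v8 is true.
  8. (v10 | ~v2) — ~v2 is true.
  9. (v8) — v8 is true.
  10. (v7 | ~v11) — ~v11 is true.
  11. (~v1 | v8 | ~v9) — v8 is true.
  12. (~v7 | ~v4) — ~v4 is true.
  13. (~v8 | v10 | ~v3) — ~v3 is true.
  14. (~v1 | v9 | ~v7) — v9 is true.
  15. (v9) — v9 is true.
  16. (~v3 | ~v4) — ~v4 is true.
  17. (~v6 | ~v2 | v10) — ~v2 is true.
  18. (v11 | ~v7 | ~v2) — ~v2 is true.
  19. (v2 | ~v3 | ~v9) — ~v3 is true.
  20. (~v9 | v7) — v7 is true.
  21. (~v3 | v9) — v9 is true.
  22. (~v7 | ~v6 | ~v10) — ~v10 is true.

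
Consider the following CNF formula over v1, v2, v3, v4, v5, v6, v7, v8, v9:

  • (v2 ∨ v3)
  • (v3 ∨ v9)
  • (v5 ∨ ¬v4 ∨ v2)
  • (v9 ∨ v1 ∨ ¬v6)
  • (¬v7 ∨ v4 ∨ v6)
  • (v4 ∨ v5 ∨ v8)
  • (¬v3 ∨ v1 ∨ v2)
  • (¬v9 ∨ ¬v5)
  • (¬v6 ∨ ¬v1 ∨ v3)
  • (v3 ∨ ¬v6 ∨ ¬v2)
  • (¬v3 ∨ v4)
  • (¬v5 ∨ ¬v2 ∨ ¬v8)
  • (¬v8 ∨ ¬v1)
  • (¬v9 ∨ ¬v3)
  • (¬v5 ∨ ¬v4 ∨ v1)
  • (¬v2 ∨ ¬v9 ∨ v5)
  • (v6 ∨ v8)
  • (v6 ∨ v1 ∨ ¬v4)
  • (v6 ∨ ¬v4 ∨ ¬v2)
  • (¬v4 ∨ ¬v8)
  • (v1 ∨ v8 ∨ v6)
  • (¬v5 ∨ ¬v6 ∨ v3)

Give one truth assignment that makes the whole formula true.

Pure literal: v7 appears only negated; assign v7 = False.
Try v1 = True.
  then v8 is forced to False.
  then v6 is forced to True.
  then v3 is forced to True.
  then v4 is forced to True.
  then v9 is forced to False.
Branch on v2: take v2 = False.
  then v5 is forced to True.

v1=T  v2=F  v3=T  v4=T  v5=T  v6=T  v7=F  v8=F  v9=F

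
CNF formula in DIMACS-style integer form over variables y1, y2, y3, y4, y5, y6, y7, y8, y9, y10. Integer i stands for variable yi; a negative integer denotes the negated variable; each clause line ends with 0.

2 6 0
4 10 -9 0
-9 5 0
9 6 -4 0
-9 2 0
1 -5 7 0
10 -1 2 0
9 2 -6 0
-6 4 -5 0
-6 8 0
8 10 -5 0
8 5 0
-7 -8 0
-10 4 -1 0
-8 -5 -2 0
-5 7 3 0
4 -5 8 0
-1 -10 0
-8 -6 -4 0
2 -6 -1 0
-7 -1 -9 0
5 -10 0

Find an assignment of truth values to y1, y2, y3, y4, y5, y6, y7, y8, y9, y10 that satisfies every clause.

y1=T, y2=T, y3=F, y4=F, y5=F, y6=T, y7=F, y8=T, y9=F, y10=F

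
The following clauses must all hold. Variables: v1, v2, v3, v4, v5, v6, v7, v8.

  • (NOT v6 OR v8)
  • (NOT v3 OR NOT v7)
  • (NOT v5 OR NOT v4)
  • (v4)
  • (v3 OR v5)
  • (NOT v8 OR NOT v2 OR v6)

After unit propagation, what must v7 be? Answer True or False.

(v4) stands alone — v4 = True.
From (NOT v5 OR NOT v4) and v4 = True: v5 = False.
(v3 OR v5): since v5 = False, the clause reduces to (v3). v3 = True.
(NOT v3 OR NOT v7) with v3 = True leaves only NOT v7, so v7 = False.

False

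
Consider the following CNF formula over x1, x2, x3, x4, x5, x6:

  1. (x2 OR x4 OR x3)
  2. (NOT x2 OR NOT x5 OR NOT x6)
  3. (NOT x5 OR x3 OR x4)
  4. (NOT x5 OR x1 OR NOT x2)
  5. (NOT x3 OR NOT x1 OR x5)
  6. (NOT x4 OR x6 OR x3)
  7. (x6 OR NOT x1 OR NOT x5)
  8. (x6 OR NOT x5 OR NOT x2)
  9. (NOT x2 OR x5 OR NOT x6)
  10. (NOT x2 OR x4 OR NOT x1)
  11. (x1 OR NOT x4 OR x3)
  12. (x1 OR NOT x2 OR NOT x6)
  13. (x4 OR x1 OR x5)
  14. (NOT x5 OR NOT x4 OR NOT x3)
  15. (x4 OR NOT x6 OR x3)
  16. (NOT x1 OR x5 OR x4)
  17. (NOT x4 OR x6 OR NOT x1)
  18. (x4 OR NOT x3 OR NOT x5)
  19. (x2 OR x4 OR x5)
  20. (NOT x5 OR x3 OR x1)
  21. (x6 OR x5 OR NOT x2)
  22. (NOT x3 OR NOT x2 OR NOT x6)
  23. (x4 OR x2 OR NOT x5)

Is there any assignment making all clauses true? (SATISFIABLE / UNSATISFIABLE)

SATISFIABLE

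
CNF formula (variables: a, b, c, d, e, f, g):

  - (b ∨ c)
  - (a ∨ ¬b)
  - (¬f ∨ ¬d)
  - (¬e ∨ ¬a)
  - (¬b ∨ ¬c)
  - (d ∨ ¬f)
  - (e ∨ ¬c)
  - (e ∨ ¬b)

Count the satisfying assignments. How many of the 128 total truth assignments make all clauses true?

The models are:
  a=F b=F c=T d=F e=T f=F g=F
  a=F b=F c=T d=F e=T f=F g=T
  a=F b=F c=T d=T e=T f=F g=F
  a=F b=F c=T d=T e=T f=F g=T
That's 4 in total.

4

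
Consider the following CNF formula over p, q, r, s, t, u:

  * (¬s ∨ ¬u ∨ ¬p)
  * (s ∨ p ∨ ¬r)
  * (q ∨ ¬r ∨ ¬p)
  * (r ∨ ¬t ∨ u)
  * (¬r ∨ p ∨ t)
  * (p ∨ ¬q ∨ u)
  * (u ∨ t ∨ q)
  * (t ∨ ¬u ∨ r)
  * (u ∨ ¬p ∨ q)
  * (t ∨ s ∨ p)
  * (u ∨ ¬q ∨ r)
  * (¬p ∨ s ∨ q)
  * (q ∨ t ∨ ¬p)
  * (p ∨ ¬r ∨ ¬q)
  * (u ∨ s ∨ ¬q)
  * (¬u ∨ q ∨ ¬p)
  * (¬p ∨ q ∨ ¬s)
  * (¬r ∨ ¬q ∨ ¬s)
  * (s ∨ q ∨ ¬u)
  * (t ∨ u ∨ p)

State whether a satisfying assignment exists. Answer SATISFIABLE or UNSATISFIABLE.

SATISFIABLE

Branch on p: take p = True.
Try q = True.
For the remaining variables, r = True, s = False, t = False, u = True works.
Every clause has at least one true literal under this assignment.
So p=True, q=True, r=True, s=False, t=False, u=True is a satisfying assignment.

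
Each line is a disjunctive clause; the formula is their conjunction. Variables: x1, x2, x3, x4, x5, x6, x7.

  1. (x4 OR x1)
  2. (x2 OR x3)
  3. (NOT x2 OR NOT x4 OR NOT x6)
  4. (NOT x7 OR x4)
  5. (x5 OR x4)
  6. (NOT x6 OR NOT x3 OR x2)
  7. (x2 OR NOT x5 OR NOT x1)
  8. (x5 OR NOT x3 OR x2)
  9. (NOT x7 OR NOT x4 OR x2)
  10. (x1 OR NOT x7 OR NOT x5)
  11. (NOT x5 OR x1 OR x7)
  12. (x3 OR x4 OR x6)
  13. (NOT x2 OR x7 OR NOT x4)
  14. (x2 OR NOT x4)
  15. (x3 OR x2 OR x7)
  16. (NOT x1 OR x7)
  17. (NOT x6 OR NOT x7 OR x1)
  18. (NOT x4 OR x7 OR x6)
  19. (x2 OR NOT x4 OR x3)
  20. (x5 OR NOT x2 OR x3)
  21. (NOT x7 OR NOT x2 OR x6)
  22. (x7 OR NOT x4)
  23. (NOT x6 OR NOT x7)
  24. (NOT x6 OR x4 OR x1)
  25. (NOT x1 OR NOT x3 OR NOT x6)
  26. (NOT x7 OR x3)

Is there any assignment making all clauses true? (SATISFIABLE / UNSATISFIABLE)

UNSATISFIABLE

x7 = True:
  propagation gives x4=True, x2=True, x6=False; an empty clause results — contradiction.
x7 = False:
  propagation gives x1=False, x4=True; an empty clause results — contradiction.
Every branch closes, so no satisfying assignment exists.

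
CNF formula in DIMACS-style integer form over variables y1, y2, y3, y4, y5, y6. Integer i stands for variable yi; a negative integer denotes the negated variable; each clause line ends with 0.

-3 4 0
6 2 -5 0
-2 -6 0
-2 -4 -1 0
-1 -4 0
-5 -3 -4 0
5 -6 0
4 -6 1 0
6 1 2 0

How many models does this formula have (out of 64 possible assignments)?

10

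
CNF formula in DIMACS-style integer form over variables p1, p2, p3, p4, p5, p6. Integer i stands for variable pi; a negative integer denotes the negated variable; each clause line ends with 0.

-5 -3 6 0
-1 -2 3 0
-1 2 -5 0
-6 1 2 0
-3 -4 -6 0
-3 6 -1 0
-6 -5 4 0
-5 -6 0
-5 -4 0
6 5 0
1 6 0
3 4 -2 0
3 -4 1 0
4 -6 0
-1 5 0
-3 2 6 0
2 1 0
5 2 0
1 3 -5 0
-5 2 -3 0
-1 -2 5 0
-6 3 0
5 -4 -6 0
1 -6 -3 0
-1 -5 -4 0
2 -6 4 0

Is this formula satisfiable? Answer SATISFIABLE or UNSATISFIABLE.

UNSATISFIABLE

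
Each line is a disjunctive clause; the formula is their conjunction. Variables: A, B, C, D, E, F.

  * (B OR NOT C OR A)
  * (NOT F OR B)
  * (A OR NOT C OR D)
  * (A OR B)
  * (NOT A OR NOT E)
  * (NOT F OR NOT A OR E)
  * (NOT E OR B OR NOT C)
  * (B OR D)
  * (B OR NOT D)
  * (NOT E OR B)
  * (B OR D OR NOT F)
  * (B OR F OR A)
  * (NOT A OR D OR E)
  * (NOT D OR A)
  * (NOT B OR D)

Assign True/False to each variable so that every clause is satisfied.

A=1, B=1, C=1, D=1, E=0, F=0

Check each clause:
  1. (B OR NOT C OR A) — A is true.
  2. (B OR NOT F) — B is true.
  3. (NOT C OR D OR A) — A is true.
  4. (A OR B) — A is true.
  5. (NOT A OR NOT E) — NOT E is true.
  6. (NOT F OR E OR NOT A) — NOT F is true.
  7. (B OR NOT C OR NOT E) — B is true.
  8. (D OR B) — B is true.
  9. (B OR NOT D) — B is true.
  10. (B OR NOT E) — B is true.
  11. (D OR NOT F OR B) — NOT F is true.
  12. (F OR B OR A) — A is true.
  13. (D OR E OR NOT A) — D is true.
  14. (A OR NOT D) — A is true.
  15. (D OR NOT B) — D is true.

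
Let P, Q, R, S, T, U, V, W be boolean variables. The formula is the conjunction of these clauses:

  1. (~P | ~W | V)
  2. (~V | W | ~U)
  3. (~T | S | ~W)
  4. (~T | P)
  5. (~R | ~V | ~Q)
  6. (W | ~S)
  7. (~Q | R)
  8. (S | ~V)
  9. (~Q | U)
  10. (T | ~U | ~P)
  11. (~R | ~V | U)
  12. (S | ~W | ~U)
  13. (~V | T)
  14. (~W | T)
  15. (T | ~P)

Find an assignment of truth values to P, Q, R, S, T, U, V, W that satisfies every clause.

P = F, Q = T, R = T, S = F, T = F, U = T, V = F, W = F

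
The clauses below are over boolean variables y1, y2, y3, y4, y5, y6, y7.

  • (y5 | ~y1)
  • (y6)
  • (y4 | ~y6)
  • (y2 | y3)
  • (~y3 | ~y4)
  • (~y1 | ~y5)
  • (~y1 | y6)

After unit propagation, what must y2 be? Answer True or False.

Unit clause (y6) sets y6 = True.
In (~y6 | y4), ~y6 is now false; y4 must hold, so y4 = True.
In (~y4 | ~y3), ~y4 is now false; ~y3 must hold, so y3 = False.
(y2 | y3) with y3 = False leaves only y2, so y2 = True.

True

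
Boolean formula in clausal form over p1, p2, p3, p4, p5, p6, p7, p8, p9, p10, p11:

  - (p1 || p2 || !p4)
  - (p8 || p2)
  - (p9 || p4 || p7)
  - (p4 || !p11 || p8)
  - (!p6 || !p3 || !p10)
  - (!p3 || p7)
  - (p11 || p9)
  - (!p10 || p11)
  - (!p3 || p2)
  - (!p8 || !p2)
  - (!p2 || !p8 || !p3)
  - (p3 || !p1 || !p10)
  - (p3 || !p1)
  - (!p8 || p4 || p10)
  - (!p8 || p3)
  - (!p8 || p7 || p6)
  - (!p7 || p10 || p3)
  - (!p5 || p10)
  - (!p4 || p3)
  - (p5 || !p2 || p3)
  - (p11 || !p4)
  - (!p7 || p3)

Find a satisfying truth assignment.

Branch on p1: take p1 = True.
  then p3 is forced to True.
  then p7 is forced to True.
  then p2 is forced to True.
  then p8 is forced to False.
Branch on p4: take p4 = True.
  then p11 is forced to True.
The remaining clauses are satisfied by p5 = True, p6 = False, p9 = False, p10 = True.

p1 = T, p2 = T, p3 = T, p4 = T, p5 = T, p6 = F, p7 = T, p8 = F, p9 = F, p10 = T, p11 = T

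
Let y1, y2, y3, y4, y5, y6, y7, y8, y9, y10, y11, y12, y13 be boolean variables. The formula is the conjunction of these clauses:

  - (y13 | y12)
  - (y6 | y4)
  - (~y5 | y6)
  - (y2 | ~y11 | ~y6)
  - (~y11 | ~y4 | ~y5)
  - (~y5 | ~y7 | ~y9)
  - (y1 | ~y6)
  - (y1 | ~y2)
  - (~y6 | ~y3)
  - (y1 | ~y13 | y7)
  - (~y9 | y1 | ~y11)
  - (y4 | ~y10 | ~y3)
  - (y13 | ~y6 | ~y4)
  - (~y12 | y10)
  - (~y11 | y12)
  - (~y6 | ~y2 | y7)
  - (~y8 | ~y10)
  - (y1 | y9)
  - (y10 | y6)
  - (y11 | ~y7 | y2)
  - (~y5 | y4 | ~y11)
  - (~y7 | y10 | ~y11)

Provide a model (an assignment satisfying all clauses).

y1 = T, y2 = T, y3 = F, y4 = T, y5 = F, y6 = F, y7 = T, y8 = F, y9 = T, y10 = T, y11 = F, y12 = F, y13 = T

Check each clause:
  1. (y13 | y12) — y13 is true.
  2. (y4 | y6) — y4 is true.
  3. (y6 | ~y5) — ~y5 is true.
  4. (~y6 | ~y11 | y2) — ~y6 is true.
  5. (~y5 | ~y11 | ~y4) — ~y5 is true.
  6. (~y5 | ~y9 | ~y7) — ~y5 is true.
  7. (~y6 | y1) — y1 is true.
  8. (~y2 | y1) — y1 is true.
  9. (~y3 | ~y6) — ~y6 is true.
  10. (y1 | ~y13 | y7) — y1 is true.
  11. (y1 | ~y11 | ~y9) — y1 is true.
  12. (~y10 | y4 | ~y3) — y4 is true.
  13. (y13 | ~y4 | ~y6) — ~y6 is true.
  14. (~y12 | y10) — y10 is true.
  15. (y12 | ~y11) — ~y11 is true.
  16. (y7 | ~y2 | ~y6) — ~y6 is true.
  17. (~y10 | ~y8) — ~y8 is true.
  18. (y1 | y9) — y9 is true.
  19. (y6 | y10) — y10 is true.
  20. (~y7 | y11 | y2) — y2 is true.
  21. (y4 | ~y11 | ~y5) — ~y5 is true.
  22. (~y7 | y10 | ~y11) — y10 is true.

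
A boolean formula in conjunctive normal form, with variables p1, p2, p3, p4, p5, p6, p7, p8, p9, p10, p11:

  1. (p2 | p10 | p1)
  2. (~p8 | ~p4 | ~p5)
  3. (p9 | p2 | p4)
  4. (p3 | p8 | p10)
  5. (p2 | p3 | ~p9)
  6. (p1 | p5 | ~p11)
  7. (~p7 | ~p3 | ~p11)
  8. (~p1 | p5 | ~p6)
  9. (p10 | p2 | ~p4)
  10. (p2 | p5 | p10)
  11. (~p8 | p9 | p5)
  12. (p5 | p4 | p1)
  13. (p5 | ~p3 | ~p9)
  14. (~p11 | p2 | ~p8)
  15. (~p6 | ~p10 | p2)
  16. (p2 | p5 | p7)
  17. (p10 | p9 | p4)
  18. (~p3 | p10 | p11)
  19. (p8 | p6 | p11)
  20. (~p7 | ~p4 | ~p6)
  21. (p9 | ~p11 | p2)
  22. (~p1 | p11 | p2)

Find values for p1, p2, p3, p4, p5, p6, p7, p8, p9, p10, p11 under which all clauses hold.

Pure literal: p2 appears only positively; assign p2 = True.
Try p1 = True.
For the remaining variables, p3 = False, p4 = False, p5 = True, p6 = False, p7 = True, p8 = True, p9 = True, p10 = True, p11 = False works.
Check each clause:
  1. (p2 | p10 | p1) — p1 is true.
  2. (~p8 | ~p5 | ~p4) — ~p4 is true.
  3. (p4 | p2 | p9) — p9 is true.
  4. (p10 | p8 | p3) — p8 is true.
  5. (p3 | p2 | ~p9) — p2 is true.
  6. (p1 | p5 | ~p11) — p1 is true.
  7. (~p7 | ~p3 | ~p11) — ~p3 is true.
  8. (p5 | ~p1 | ~p6) — ~p6 is true.
  9. (~p4 | p2 | p10) — p10 is true.
  10. (p10 | p2 | p5) — p2 is true.
  11. (p5 | ~p8 | p9) — p9 is true.
  12. (p1 | p5 | p4) — p1 is true.
  13. (p5 | ~p9 | ~p3) — ~p3 is true.
  14. (p2 | ~p8 | ~p11) — p2 is true.
  15. (p2 | ~p6 | ~p10) — p2 is true.
  16. (p2 | p5 | p7) — p2 is true.
  17. (p9 | p4 | p10) — p9 is true.
  18. (p10 | p11 | ~p3) — p10 is true.
  19. (p11 | p6 | p8) — p8 is true.
  20. (~p6 | ~p4 | ~p7) — ~p6 is true.
  21. (~p11 | p2 | p9) — p9 is true.
  22. (p11 | ~p1 | p2) — p2 is true.

p1=T, p2=T, p3=F, p4=F, p5=T, p6=F, p7=T, p8=T, p9=T, p10=T, p11=F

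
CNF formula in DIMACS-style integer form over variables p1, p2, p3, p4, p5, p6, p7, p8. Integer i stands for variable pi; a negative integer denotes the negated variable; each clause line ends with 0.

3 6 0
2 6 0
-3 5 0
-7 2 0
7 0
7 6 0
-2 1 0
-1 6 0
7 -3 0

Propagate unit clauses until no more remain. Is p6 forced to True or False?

True

Unit clause (p7) sets p7 = True.
(~p7 \/ p2): since p7 = True, the clause reduces to (p2). p2 = True.
(p1 \/ ~p2): since p2 = True, the clause reduces to (p1). p1 = True.
From (p6 \/ ~p1) and p1 = True: p6 = True.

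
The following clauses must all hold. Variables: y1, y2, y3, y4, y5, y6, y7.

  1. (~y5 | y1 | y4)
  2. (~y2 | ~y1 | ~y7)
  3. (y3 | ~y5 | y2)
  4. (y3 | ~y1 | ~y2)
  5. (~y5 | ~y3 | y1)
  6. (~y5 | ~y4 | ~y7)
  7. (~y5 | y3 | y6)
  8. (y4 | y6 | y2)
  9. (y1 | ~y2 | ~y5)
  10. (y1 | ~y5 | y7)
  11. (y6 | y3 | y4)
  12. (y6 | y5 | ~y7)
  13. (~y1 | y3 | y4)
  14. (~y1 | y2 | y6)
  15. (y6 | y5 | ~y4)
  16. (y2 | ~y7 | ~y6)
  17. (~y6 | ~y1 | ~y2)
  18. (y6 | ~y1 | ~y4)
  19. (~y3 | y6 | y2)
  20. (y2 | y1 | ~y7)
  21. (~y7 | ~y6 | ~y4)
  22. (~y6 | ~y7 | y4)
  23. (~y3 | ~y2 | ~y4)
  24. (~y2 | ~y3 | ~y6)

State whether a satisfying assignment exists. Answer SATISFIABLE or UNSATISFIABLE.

SATISFIABLE

Try y1 = True.
For the remaining variables, y2 = True, y3 = True, y4 = False, y5 = True, y6 = False, y7 = False works.
So y1=T, y2=T, y3=T, y4=F, y5=T, y6=F, y7=F is a satisfying assignment.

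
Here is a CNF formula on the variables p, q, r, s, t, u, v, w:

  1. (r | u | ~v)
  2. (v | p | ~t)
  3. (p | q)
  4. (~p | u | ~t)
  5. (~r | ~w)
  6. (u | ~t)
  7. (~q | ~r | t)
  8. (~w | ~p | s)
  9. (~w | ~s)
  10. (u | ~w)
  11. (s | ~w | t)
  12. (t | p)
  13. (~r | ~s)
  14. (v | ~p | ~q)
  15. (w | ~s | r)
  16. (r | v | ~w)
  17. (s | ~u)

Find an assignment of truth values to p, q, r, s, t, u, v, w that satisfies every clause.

Try p = True.
The remaining clauses are satisfied by q = False, r = False, s = False, t = False, u = False, v = False, w = False.

p=1, q=0, r=0, s=0, t=0, u=0, v=0, w=0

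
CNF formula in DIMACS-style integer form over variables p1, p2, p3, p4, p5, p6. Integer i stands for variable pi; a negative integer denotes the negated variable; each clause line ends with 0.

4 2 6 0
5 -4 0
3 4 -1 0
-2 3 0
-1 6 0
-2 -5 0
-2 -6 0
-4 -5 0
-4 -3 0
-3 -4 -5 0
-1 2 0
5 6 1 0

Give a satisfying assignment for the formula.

Branch on p1: take p1 = False.
For the remaining variables, p2 = False, p3 = False, p4 = False, p5 = False, p6 = True works.

p1 = False, p2 = False, p3 = False, p4 = False, p5 = False, p6 = True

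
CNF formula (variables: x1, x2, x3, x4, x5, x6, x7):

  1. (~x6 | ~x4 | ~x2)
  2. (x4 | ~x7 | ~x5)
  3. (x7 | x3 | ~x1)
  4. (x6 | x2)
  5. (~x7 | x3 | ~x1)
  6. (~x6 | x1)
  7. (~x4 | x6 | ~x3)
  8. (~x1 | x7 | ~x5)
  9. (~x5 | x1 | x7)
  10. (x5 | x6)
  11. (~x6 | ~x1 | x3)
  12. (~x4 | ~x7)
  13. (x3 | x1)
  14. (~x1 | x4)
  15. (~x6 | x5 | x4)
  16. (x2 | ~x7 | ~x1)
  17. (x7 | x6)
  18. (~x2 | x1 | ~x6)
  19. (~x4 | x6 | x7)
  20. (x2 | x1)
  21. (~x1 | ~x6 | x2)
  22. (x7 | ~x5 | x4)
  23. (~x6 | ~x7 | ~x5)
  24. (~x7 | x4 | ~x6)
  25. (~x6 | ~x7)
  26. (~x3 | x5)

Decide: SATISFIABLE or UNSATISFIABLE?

UNSATISFIABLE

x6 = True:
  propagation gives x1=True, x3=True, x4=True, x2=False; an empty clause results — contradiction.
x6 = False:
  propagation gives x2=True, x5=True, x7=True, x4=True; an empty clause results — contradiction.
Every branch closes, so no satisfying assignment exists.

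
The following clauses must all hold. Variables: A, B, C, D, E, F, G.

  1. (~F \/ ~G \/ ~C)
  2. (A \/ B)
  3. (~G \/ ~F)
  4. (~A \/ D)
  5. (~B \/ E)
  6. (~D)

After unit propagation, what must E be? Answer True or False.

(~D) stands alone — D = False.
From (~A \/ D) and D = False: A = False.
(B \/ A) with A = False leaves only B, so B = True.
In (~B \/ E), ~B is now false; E must hold, so E = True.

True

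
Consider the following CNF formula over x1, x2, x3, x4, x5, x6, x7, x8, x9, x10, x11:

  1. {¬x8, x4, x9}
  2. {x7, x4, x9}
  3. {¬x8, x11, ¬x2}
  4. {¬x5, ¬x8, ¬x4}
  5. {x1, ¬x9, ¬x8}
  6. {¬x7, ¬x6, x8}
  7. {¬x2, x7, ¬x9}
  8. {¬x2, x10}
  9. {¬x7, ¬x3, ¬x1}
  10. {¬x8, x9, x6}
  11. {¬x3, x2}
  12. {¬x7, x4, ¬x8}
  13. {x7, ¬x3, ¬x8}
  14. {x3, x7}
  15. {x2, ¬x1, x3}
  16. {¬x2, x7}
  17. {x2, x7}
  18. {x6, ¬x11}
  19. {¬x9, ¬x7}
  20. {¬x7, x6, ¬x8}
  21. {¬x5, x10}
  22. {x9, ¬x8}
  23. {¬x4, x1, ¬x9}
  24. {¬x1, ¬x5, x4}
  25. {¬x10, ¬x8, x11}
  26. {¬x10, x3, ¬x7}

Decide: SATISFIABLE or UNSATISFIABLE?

Pure literal: x5 appears only negated; assign x5 = False.
Branch on x1: take x1 = False.
Branch on x2: take x2 = True.
  then x10 is forced to True.
  then x7 is forced to True.
  then x9 is forced to False.
  then x8 is forced to False.
  then x6 is forced to False.
  then x11 is forced to False.
  then x3 is forced to True.
x4 is now unconstrained; take x4 = True.
So x1 = F, x2 = T, x3 = T, x4 = T, x5 = F, x6 = F, x7 = T, x8 = F, x9 = F, x10 = T, x11 = F is a satisfying assignment.

SATISFIABLE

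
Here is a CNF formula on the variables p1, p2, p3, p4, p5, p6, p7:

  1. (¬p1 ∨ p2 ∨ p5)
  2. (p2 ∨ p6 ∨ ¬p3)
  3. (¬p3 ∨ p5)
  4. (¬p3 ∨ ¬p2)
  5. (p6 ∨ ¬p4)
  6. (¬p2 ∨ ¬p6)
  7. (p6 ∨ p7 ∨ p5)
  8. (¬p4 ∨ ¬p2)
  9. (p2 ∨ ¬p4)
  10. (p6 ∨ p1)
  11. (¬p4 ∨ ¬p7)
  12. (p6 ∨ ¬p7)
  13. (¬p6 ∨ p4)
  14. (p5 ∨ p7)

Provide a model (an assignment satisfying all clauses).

p1=1, p2=1, p3=0, p4=0, p5=1, p6=0, p7=0

p3 occurs only negated in the remaining clauses — set p3 = False.
p5 occurs only positively in the remaining clauses — set p5 = True.
Set p1 = True and propagate.
Set p2 = True and propagate.
  then p6 is forced to False.
  then p4 is forced to False.
  then p7 is forced to False.
Every clause has at least one true literal under this assignment.
Check each clause:
  1. (p5 ∨ p2 ∨ ¬p1) — p2 is true.
  2. (p2 ∨ p6 ∨ ¬p3) — p2 is true.
  3. (¬p3 ∨ p5) — ¬p3 is true.
  4. (¬p2 ∨ ¬p3) — ¬p3 is true.
  5. (¬p4 ∨ p6) — ¬p4 is true.
  6. (¬p6 ∨ ¬p2) — ¬p6 is true.
  7. (p6 ∨ p5 ∨ p7) — p5 is true.
  8. (¬p2 ∨ ¬p4) — ¬p4 is true.
  9. (¬p4 ∨ p2) — p2 is true.
  10. (p1 ∨ p6) — p1 is true.
  11. (¬p4 ∨ ¬p7) — ¬p7 is true.
  12. (p6 ∨ ¬p7) — ¬p7 is true.
  13. (p4 ∨ ¬p6) — ¬p6 is true.
  14. (p5 ∨ p7) — p5 is true.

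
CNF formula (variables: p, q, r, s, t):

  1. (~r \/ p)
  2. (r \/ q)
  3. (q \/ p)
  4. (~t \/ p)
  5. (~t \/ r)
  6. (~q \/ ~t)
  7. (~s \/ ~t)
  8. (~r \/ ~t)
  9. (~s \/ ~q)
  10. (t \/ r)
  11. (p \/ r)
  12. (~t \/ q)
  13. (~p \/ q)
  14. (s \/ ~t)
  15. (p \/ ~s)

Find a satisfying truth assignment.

Try p = True.
  then q is forced to True.
  then t is forced to False.
  then s is forced to False.
  then r is forced to True.

p=T, q=T, r=T, s=F, t=F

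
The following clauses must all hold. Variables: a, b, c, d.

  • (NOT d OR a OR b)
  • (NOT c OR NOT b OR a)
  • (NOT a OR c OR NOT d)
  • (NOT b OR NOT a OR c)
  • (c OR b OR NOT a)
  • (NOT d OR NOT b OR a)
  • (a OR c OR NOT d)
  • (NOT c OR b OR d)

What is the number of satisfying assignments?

5

Satisfying assignments:
  a=F b=F c=F d=F
  a=F b=T c=F d=F
  a=T b=F c=T d=T
  a=T b=T c=T d=F
  a=T b=T c=T d=T
Count: 5.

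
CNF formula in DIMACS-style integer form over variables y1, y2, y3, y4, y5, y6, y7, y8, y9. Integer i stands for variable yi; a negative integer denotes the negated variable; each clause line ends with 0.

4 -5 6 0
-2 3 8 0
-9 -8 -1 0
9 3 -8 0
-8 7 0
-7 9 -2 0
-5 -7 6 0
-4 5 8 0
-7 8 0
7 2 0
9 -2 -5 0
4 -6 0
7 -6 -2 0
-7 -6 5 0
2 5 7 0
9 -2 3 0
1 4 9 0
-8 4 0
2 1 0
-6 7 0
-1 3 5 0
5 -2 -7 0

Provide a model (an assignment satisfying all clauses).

y1=T, y2=T, y3=T, y4=T, y5=T, y6=F, y7=F, y8=F, y9=T

Pure literal: y3 appears only positively; assign y3 = True.
Try y1 = True.
Try y2 = True.
Branch on y4: take y4 = True.
For the remaining variables, y5 = True, y6 = False, y7 = False, y8 = False, y9 = True works.
Check each clause:
  1. (¬y5 ∨ y4 ∨ y6) — y4 is true.
  2. (y3 ∨ y8 ∨ ¬y2) — y3 is true.
  3. (¬y9 ∨ ¬y8 ∨ ¬y1) — ¬y8 is true.
  4. (y3 ∨ ¬y8 ∨ y9) — ¬y8 is true.
  5. (y7 ∨ ¬y8) — ¬y8 is true.
  6. (¬y7 ∨ ¬y2 ∨ y9) — y9 is true.
  7. (¬y5 ∨ ¬y7 ∨ y6) — ¬y7 is true.
  8. (y8 ∨ y5 ∨ ¬y4) — y5 is true.
  9. (¬y7 ∨ y8) — ¬y7 is true.
  10. (y7 ∨ y2) — y2 is true.
  11. (y9 ∨ ¬y2 ∨ ¬y5) — y9 is true.
  12. (¬y6 ∨ y4) — ¬y6 is true.
  13. (¬y6 ∨ y7 ∨ ¬y2) — ¬y6 is true.
  14. (y5 ∨ ¬y7 ∨ ¬y6) — ¬y7 is true.
  15. (y7 ∨ y2 ∨ y5) — y2 is true.
  16. (¬y2 ∨ y3 ∨ y9) — y9 is true.
  17. (y1 ∨ y9 ∨ y4) — y1 is true.
  18. (¬y8 ∨ y4) — ¬y8 is true.
  19. (y2 ∨ y1) — y1 is true.
  20. (y7 ∨ ¬y6) — ¬y6 is true.
  21. (y5 ∨ ¬y1 ∨ y3) — y3 is true.
  22. (¬y2 ∨ ¬y7 ∨ y5) — ¬y7 is true.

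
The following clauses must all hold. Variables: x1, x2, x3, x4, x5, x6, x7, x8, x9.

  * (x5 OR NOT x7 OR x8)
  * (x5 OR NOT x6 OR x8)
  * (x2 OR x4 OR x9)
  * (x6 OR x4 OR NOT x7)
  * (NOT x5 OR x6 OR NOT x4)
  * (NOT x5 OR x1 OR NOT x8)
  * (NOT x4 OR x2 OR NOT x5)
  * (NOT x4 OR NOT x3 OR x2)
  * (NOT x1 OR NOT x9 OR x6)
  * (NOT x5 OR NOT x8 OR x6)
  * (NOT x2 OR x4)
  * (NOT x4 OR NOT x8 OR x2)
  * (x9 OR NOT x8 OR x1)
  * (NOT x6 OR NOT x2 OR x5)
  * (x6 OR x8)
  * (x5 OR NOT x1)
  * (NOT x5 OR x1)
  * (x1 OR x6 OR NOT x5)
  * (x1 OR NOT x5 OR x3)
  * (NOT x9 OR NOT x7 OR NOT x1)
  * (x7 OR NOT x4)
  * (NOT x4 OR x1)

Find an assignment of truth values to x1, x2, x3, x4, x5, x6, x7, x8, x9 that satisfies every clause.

x1=F, x2=F, x3=F, x4=F, x5=F, x6=F, x7=F, x8=T, x9=T

Branch on x1: take x1 = False.
  then x5 is forced to False.
  then x4 is forced to False.
  then x2 is forced to False.
  then x9 is forced to True.
The remaining clauses are satisfied by x3 = False, x6 = False, x7 = False, x8 = True.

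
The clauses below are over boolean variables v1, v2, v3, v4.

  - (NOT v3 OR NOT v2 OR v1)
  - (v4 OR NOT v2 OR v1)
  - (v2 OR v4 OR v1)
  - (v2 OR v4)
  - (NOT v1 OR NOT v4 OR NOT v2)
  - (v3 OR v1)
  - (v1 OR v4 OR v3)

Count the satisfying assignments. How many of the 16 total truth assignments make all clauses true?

The models are:
  v1=0 v2=0 v3=1 v4=1
  v1=1 v2=0 v3=0 v4=1
  v1=1 v2=0 v3=1 v4=1
  v1=1 v2=1 v3=0 v4=0
  v1=1 v2=1 v3=1 v4=0
Count: 5.

5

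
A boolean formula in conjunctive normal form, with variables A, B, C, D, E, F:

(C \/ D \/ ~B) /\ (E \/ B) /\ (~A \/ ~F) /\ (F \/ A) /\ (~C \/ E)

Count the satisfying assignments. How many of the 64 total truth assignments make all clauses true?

16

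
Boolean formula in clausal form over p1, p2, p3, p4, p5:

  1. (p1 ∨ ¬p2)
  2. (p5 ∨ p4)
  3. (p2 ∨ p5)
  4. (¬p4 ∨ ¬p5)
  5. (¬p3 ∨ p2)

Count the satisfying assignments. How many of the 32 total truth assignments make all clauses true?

6

The models are:
  p1=0 p2=0 p3=0 p4=0 p5=1
  p1=1 p2=0 p3=0 p4=0 p5=1
  p1=1 p2=1 p3=0 p4=0 p5=1
  p1=1 p2=1 p3=0 p4=1 p5=0
  p1=1 p2=1 p3=1 p4=0 p5=1
  p1=1 p2=1 p3=1 p4=1 p5=0
Count: 6.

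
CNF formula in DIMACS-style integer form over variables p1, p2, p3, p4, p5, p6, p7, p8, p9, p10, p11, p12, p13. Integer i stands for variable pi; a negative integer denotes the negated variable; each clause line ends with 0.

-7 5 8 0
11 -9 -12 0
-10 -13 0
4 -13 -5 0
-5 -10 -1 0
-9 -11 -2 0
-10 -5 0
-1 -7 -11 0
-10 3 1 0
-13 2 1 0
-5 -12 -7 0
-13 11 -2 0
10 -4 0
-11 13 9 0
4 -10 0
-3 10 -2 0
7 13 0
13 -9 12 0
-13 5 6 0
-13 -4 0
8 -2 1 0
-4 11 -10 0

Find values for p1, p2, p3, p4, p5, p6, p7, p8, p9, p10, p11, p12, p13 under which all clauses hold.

p1=False, p2=True, p3=False, p4=False, p5=False, p6=True, p7=False, p8=True, p9=False, p10=False, p11=True, p12=False, p13=True

Check each clause:
  1. (p5 || p8 || !p7) — p8 is true.
  2. (p11 || !p9 || !p12) — p11 is true.
  3. (!p13 || !p10) — !p10 is true.
  4. (p4 || !p5 || !p13) — !p5 is true.
  5. (!p5 || !p1 || !p10) — !p5 is true.
  6. (!p9 || !p2 || !p11) — !p9 is true.
  7. (!p5 || !p10) — !p5 is true.
  8. (!p11 || !p7 || !p1) — !p7 is true.
  9. (!p10 || p3 || p1) — !p10 is true.
  10. (p1 || !p13 || p2) — p2 is true.
  11. (!p5 || !p12 || !p7) — !p7 is true.
  12. (p11 || !p2 || !p13) — p11 is true.
  13. (!p4 || p10) — !p4 is true.
  14. (p13 || !p11 || p9) — p13 is true.
  15. (p4 || !p10) — !p10 is true.
  16. (!p2 || !p3 || p10) — !p3 is true.
  17. (p7 || p13) — p13 is true.
  18. (p12 || !p9 || p13) — p13 is true.
  19. (!p13 || p5 || p6) — p6 is true.
  20. (!p13 || !p4) — !p4 is true.
  21. (p8 || !p2 || p1) — p8 is true.
  22. (!p4 || p11 || !p10) — p11 is true.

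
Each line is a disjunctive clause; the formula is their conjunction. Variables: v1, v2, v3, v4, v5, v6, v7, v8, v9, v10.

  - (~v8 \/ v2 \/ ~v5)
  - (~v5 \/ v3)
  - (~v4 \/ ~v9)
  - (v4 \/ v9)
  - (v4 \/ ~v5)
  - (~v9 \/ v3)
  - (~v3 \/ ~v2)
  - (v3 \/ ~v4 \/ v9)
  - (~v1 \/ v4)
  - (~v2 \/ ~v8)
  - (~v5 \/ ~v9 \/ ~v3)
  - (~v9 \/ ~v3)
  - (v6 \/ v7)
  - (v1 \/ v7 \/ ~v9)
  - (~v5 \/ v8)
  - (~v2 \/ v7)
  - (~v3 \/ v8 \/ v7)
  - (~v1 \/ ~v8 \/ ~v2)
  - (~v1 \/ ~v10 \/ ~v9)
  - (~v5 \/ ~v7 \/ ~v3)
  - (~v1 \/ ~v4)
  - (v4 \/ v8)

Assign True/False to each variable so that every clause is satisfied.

v1=False, v2=False, v3=True, v4=True, v5=False, v6=True, v7=True, v8=False, v9=False, v10=False

Check each clause:
  1. (~v5 \/ ~v8 \/ v2) — ~v8 is true.
  2. (~v5 \/ v3) — v3 is true.
  3. (~v4 \/ ~v9) — ~v9 is true.
  4. (v9 \/ v4) — v4 is true.
  5. (v4 \/ ~v5) — ~v5 is true.
  6. (~v9 \/ v3) — v3 is true.
  7. (~v3 \/ ~v2) — ~v2 is true.
  8. (v3 \/ v9 \/ ~v4) — v3 is true.
  9. (v4 \/ ~v1) — v4 is true.
  10. (~v8 \/ ~v2) — ~v8 is true.
  11. (~v3 \/ ~v5 \/ ~v9) — ~v5 is true.
  12. (~v9 \/ ~v3) — ~v9 is true.
  13. (v6 \/ v7) — v6 is true.
  14. (v1 \/ v7 \/ ~v9) — ~v9 is true.
  15. (v8 \/ ~v5) — ~v5 is true.
  16. (v7 \/ ~v2) — ~v2 is true.
  17. (v8 \/ v7 \/ ~v3) — v7 is true.
  18. (~v1 \/ ~v2 \/ ~v8) — ~v8 is true.
  19. (~v1 \/ ~v9 \/ ~v10) — ~v1 is true.
  20. (~v3 \/ ~v5 \/ ~v7) — ~v5 is true.
  21. (~v4 \/ ~v1) — ~v1 is true.
  22. (v4 \/ v8) — v4 is true.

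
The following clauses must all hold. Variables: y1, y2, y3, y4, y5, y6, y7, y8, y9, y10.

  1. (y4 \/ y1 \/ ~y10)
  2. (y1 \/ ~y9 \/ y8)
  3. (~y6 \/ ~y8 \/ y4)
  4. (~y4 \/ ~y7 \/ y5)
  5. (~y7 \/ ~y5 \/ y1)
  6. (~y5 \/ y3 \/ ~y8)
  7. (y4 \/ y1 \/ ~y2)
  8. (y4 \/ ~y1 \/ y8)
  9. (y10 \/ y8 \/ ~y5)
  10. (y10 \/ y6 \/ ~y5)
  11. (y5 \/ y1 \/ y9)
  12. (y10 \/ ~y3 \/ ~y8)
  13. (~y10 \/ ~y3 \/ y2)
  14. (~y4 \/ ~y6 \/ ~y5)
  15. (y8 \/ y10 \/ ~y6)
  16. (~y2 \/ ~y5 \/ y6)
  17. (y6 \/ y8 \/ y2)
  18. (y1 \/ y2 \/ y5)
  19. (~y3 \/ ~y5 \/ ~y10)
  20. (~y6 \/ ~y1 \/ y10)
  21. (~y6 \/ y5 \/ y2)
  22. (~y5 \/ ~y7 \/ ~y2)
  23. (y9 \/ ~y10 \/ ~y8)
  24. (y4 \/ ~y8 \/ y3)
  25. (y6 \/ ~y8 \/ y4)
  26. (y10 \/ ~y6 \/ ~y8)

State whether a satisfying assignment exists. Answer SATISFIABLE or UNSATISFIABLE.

SATISFIABLE

Pure literal: y7 appears only negated; assign y7 = False.
Set y1 = False and propagate.
Branch on y2: take y2 = True.
  then y4 is forced to True.
The remaining clauses are satisfied by y3 = True, y5 = False, y6 = False, y8 = True, y9 = True, y10 = True.
So y1=F  y2=T  y3=T  y4=T  y5=F  y6=F  y7=F  y8=T  y9=T  y10=T is a satisfying assignment.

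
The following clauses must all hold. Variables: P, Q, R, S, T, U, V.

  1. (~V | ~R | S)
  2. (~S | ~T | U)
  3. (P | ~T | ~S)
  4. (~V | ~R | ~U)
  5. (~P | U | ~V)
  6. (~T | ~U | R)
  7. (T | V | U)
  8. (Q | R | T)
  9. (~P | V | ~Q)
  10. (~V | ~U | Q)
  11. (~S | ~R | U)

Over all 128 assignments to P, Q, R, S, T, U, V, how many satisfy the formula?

Split on U, then V.
  U=T, V=T: remaining (P,Q,R,S,T) ∈ {(F,T,F,F,F); (F,T,F,T,F); (T,T,F,F,F); (T,T,F,T,F)} — 4.
  U=T, V=F: 12 of the 32 assignments to (P,Q,R,S,T) work.
  U=F, V=T: remaining (P,Q,R,S,T) ∈ {(F,F,F,F,T); (F,T,F,F,F); (F,T,F,F,T); (F,T,F,T,F)} — 4.
  U=F, V=F: R free; 3 ways for (P,Q,S,T) × 2^1 = 6.
Total: 4 + 12 + 4 + 6 = 26.

26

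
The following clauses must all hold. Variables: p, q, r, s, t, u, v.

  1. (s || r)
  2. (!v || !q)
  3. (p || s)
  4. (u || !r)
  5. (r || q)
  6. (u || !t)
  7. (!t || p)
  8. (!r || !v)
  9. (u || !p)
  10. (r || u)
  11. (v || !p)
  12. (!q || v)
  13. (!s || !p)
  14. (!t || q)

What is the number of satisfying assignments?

Satisfying assignments:
  p=F q=F r=T s=T t=F u=T v=F
That's 1 in total.

1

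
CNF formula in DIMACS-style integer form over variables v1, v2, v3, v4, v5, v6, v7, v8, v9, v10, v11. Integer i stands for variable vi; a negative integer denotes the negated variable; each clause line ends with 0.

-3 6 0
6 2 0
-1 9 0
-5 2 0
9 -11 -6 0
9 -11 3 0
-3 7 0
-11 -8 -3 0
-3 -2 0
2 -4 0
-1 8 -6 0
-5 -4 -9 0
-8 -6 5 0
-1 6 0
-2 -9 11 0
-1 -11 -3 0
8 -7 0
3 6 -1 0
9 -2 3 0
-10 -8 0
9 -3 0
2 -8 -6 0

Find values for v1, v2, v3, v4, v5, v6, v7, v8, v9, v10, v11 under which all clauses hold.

v1 = F, v2 = T, v3 = F, v4 = T, v5 = F, v6 = T, v7 = F, v8 = F, v9 = T, v10 = F, v11 = T

Check each clause:
  1. (v6 \/ ~v3) — ~v3 is true.
  2. (v6 \/ v2) — v2 is true.
  3. (v9 \/ ~v1) — v9 is true.
  4. (v2 \/ ~v5) — v2 is true.
  5. (~v11 \/ ~v6 \/ v9) — v9 is true.
  6. (v9 \/ v3 \/ ~v11) — v9 is true.
  7. (v7 \/ ~v3) — ~v3 is true.
  8. (~v8 \/ ~v11 \/ ~v3) — ~v8 is true.
  9. (~v2 \/ ~v3) — ~v3 is true.
  10. (v2 \/ ~v4) — v2 is true.
  11. (v8 \/ ~v6 \/ ~v1) — ~v1 is true.
  12. (~v5 \/ ~v9 \/ ~v4) — ~v5 is true.
  13. (~v6 \/ v5 \/ ~v8) — ~v8 is true.
  14. (~v1 \/ v6) — v6 is true.
  15. (~v9 \/ v11 \/ ~v2) — v11 is true.
  16. (~v11 \/ ~v1 \/ ~v3) — ~v3 is true.
  17. (v8 \/ ~v7) — ~v7 is true.
  18. (v6 \/ v3 \/ ~v1) — v6 is true.
  19. (~v2 \/ v9 \/ v3) — v9 is true.
  20. (~v8 \/ ~v10) — ~v8 is true.
  21. (~v3 \/ v9) — v9 is true.
  22. (v2 \/ ~v8 \/ ~v6) — ~v8 is true.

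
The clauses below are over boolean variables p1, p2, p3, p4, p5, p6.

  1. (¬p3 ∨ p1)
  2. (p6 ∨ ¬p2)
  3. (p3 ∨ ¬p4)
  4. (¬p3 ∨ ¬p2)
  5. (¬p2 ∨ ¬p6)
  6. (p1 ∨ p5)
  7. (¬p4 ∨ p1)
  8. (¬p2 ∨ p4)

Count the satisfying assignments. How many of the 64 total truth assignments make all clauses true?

14

Split on p2, then p1.
  p2=1, p1=1: a clause becomes empty — 0.
  p2=1, p1=0: a clause becomes empty — 0.
  p2=0, p1=1: p5, p6 free; 3 ways for (p3,p4) × 2^2 = 12.
  p2=0, p1=0: remaining (p3,p4,p5,p6) ∈ {(0,0,1,0); (0,0,1,1)} — 2.
Total: 0 + 0 + 12 + 2 = 14.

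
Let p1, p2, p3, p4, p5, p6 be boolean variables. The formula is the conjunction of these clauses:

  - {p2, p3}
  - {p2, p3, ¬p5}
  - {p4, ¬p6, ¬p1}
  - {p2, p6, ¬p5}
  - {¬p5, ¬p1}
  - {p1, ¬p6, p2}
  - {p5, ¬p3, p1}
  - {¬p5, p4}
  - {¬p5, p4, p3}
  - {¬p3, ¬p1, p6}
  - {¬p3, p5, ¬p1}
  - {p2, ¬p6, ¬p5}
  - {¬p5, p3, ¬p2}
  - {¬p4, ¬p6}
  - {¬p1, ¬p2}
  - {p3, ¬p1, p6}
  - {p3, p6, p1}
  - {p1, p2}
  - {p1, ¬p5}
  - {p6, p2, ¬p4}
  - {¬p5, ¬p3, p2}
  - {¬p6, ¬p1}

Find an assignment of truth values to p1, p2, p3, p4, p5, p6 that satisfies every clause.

Set p1 = False and propagate.
  then p2 is forced to True.
  then p5 is forced to False.
  then p3 is forced to False.
  then p6 is forced to True.
  then p4 is forced to False.

p1 = False, p2 = True, p3 = False, p4 = False, p5 = False, p6 = True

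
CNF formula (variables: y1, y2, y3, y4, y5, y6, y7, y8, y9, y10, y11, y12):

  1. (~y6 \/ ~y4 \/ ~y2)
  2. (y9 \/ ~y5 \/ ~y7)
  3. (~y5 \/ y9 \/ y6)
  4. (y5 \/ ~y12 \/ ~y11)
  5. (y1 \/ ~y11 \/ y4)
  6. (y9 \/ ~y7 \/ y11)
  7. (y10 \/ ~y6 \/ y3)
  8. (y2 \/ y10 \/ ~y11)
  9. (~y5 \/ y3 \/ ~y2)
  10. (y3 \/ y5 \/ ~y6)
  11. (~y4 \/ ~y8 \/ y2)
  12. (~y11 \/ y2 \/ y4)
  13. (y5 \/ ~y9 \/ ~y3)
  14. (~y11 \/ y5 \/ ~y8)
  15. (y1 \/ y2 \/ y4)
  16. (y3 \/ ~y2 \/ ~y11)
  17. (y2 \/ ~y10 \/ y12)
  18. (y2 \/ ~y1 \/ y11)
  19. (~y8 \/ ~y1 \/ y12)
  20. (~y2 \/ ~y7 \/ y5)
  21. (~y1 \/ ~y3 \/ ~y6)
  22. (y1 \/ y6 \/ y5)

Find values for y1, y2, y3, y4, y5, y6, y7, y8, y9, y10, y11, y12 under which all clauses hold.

y1=False, y2=True, y3=True, y4=False, y5=True, y6=True, y7=False, y8=False, y9=True, y10=True, y11=False, y12=False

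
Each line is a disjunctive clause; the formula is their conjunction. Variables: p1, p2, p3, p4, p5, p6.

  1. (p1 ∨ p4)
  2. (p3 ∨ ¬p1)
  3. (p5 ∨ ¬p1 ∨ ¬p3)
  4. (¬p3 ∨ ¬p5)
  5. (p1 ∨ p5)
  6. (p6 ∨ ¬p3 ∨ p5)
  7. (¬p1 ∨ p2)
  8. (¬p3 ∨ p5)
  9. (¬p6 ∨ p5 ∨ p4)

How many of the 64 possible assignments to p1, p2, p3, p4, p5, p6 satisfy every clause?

The models are:
  p1=F p2=F p3=F p4=T p5=T p6=F
  p1=F p2=F p3=F p4=T p5=T p6=T
  p1=F p2=T p3=F p4=T p5=T p6=F
  p1=F p2=T p3=F p4=T p5=T p6=T
Count: 4.

4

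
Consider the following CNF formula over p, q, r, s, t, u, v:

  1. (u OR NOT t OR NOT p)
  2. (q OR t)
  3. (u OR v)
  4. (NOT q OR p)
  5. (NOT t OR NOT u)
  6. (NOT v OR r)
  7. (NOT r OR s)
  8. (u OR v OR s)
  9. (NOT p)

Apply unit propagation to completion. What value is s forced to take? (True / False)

True

Unit clause (NOT p) sets p = False.
(p OR NOT q) with p = False leaves only NOT q, so q = False.
In (q OR t), q is now false; t must hold, so t = True.
In (NOT t OR NOT u), NOT t is now false; NOT u must hold, so u = False.
In (v OR u), u is now false; v must hold, so v = True.
(NOT v OR r) with v = True leaves only r, so r = True.
From (NOT r OR s) and r = True: s = True.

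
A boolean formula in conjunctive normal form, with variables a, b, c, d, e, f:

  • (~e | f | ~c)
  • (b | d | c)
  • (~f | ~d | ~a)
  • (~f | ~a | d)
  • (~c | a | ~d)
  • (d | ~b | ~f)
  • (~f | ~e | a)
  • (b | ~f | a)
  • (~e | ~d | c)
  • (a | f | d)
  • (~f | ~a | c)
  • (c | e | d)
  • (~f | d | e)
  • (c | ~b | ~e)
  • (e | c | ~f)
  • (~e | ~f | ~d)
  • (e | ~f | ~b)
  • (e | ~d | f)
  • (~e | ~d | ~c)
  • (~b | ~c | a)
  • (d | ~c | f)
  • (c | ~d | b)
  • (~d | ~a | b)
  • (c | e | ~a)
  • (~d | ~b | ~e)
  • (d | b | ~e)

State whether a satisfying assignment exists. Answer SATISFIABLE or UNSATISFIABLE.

UNSATISFIABLE

d = True:
  e = True:
    propagation gives c=True; an empty clause results — contradiction.
  e = False:
    propagation gives f=True, a=False, c=False; an empty clause results — contradiction.
d = False:
  f = True:
    propagation gives a=False, b=False; an empty clause results — contradiction.
  f = False:
    propagation gives a=True, c=False, b=True, e=True; an empty clause results — contradiction.
Every branch closes, so no satisfying assignment exists.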